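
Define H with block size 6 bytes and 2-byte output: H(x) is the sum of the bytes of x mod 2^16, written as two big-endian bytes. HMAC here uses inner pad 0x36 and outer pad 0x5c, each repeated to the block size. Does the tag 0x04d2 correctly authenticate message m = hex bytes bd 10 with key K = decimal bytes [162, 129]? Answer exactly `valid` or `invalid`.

invalid

Key decimal bytes [162, 129] = a2 81 is 2 bytes ≤ B = 6; zero-pad to 6 bytes: K' = a2 81 00 00 00 00.
K' ⊕ ipad = 94 b7 36 36 36 36; K' ⊕ opad = fe dd 5c 5c 5c 5c.
Inner hash: sum = 148+183+54+54+54+54+189+16 = 752 → 02 f0.
Outer hash (recomputed tag): sum = 254+221+92+92+92+92+2+240 = 1085 → 04 3d.
Recomputed tag = 043d; claimed = 04d2 → mismatch.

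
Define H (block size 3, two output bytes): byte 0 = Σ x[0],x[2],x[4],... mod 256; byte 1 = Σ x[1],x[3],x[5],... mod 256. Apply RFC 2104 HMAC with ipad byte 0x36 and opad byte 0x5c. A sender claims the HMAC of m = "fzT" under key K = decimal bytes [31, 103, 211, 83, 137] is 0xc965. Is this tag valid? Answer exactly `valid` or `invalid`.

invalid

Key decimal bytes [31, 103, 211, 83, 137] = 1f 67 d3 53 89 is 5 bytes > B = 3, so hash it first: H(key) = 7b ba, then zero-pad to 3 bytes: K' = 7b ba 00.
K' ⊕ ipad = 4d 8c 36; K' ⊕ opad = 27 e6 5c.
Inner hash: even-index sum = 253 mod 256 = 253; odd-index sum = 326 mod 256 = 70 → fd 46.
Outer hash (recomputed tag): even-index sum = 201 mod 256 = 201; odd-index sum = 483 mod 256 = 227 → c9 e3.
Recomputed tag = c9e3; claimed = c965 → mismatch.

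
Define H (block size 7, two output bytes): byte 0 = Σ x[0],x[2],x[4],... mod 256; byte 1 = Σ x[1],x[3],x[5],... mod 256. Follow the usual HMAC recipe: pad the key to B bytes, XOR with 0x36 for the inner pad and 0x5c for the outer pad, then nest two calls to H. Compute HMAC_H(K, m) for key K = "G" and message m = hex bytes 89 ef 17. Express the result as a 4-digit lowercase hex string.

Key "G" = 47 is 1 byte ≤ B = 7; zero-pad to 7 bytes: K' = 47 00 00 00 00 00 00.
K' ⊕ ipad = 71 36 36 36 36 36 36.  K' ⊕ opad = 1b 5c 5c 5c 5c 5c 5c.
Inner input = (K'⊕ipad) ∥ m = 71 36 36 36 36 36 36 ∥ 89 ef 17.
Inner hash: even-index sum = 514 mod 256 = 2; odd-index sum = 322 mod 256 = 66 → 02 42.
Outer input = (K'⊕opad) ∥ inner = 1b 5c 5c 5c 5c 5c 5c ∥ 02 42.
Outer hash (tag): even-index sum = 369 mod 256 = 113; odd-index sum = 278 mod 256 = 22 → 71 16.

7116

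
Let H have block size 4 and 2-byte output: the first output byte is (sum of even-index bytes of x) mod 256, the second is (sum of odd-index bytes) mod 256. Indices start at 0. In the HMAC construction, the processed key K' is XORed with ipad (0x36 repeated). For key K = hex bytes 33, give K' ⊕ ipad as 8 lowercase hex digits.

Key hex bytes 33 is 1 byte ≤ B = 4; zero-pad to 4 bytes: K' = 33 00 00 00.
XOR each byte with 0x36: 33⊕36=05, 00⊕36=36, 00⊕36=36, 00⊕36=36.

05363636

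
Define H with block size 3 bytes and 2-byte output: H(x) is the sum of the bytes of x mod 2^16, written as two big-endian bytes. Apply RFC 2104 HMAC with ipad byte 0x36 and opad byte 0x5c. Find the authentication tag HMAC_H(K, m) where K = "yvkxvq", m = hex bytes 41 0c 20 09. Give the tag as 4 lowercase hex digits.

Key "yvkxvq" = 79 76 6b 78 76 71 is 6 bytes > B = 3, so hash it first: H(key) = 02 b9, then zero-pad to 3 bytes: K' = 02 b9 00.
K' ⊕ ipad = 34 8f 36.  K' ⊕ opad = 5e e5 5c.
Inner input = (K'⊕ipad) ∥ m = 34 8f 36 ∥ 41 0c 20 09.
Inner hash: sum = 52+143+54+65+12+32+9 = 367 → 01 6f.
Outer input = (K'⊕opad) ∥ inner = 5e e5 5c ∥ 01 6f.
Outer hash (tag): sum = 94+229+92+1+111 = 527 → 02 0f.

020f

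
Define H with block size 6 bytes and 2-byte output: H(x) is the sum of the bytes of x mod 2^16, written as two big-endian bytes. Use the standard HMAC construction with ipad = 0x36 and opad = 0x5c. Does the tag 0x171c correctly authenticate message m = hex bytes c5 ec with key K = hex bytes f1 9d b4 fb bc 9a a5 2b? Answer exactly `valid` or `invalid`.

Key hex bytes f1 9d b4 fb bc 9a a5 2b is 8 bytes > B = 6, so hash it first: H(key) = 05 63, then zero-pad to 6 bytes: K' = 05 63 00 00 00 00.
K' ⊕ ipad = 33 55 36 36 36 36; K' ⊕ opad = 59 3f 5c 5c 5c 5c.
Inner hash: sum = 51+85+54+54+54+54+197+236 = 785 → 03 11.
Outer hash (recomputed tag): sum = 89+63+92+92+92+92+3+17 = 540 → 02 1c.
Recomputed tag = 021c; claimed = 171c → mismatch.

invalid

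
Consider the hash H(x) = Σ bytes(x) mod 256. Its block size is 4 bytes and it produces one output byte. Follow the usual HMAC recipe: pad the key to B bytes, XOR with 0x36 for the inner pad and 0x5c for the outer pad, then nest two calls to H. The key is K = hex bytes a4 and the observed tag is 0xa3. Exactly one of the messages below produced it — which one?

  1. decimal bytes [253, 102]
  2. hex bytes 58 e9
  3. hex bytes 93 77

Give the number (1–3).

Key hex bytes a4 is 1 byte ≤ B = 4; zero-pad to 4 bytes: K' = a4 00 00 00.
K' ⊕ ipad = 92 36 36 36; K' ⊕ opad = f8 5c 5c 5c.
m1: inner = H(92 36 36 36 fd 66) = 97; tag = H(f8 5c 5c 5c 97) = a3 ← matches
m2: inner = H(92 36 36 36 58 e9) = 75; tag = H(f8 5c 5c 5c 75) = 81
m3: inner = H(92 36 36 36 93 77) = 3e; tag = H(f8 5c 5c 5c 3e) = 4a

1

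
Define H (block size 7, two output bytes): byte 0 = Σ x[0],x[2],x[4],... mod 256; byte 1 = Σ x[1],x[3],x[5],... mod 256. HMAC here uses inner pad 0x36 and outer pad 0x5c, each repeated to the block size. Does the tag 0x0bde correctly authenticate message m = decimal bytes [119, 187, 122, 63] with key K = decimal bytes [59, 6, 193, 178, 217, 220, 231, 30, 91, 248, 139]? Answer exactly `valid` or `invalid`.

Key decimal bytes [59, 6, 193, 178, 217, 220, 231, 30, 91, 248, 139] = 3b 06 c1 b2 d9 dc e7 1e 5b f8 8b is 11 bytes > B = 7, so hash it first: H(key) = a2 aa, then zero-pad to 7 bytes: K' = a2 aa 00 00 00 00 00.
K' ⊕ ipad = 94 9c 36 36 36 36 36; K' ⊕ opad = fe f6 5c 5c 5c 5c 5c.
Inner hash: even-index sum = 560 mod 256 = 48; odd-index sum = 505 mod 256 = 249 → 30 f9.
Outer hash (recomputed tag): even-index sum = 779 mod 256 = 11; odd-index sum = 478 mod 256 = 222 → 0b de.
Recomputed tag = 0bde; claimed = 0bde → match.

valid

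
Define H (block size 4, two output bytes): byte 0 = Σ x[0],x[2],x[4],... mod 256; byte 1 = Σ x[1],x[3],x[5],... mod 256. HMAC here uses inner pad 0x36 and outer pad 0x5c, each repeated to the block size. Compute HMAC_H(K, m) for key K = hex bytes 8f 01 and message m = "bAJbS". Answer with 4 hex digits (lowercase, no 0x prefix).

Key hex bytes 8f 01 is 2 bytes ≤ B = 4; zero-pad to 4 bytes: K' = 8f 01 00 00.
K' ⊕ ipad = b9 37 36 36.  K' ⊕ opad = d3 5d 5c 5c.
Inner input = (K'⊕ipad) ∥ m = b9 37 36 36 ∥ 62 41 4a 62 53.
Inner hash: even-index sum = 494 mod 256 = 238; odd-index sum = 272 mod 256 = 16 → ee 10.
Outer input = (K'⊕opad) ∥ inner = d3 5d 5c 5c ∥ ee 10.
Outer hash (tag): even-index sum = 541 mod 256 = 29; odd-index sum = 201 mod 256 = 201 → 1d c9.

1dc9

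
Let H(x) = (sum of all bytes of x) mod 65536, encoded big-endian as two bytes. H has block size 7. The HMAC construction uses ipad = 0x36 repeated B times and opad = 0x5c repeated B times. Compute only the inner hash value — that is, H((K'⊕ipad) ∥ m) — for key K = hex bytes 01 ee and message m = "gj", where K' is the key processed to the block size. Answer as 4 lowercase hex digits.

02ee

Key hex bytes 01 ee is 2 bytes ≤ B = 7; zero-pad to 7 bytes: K' = 01 ee 00 00 00 00 00.
K' ⊕ ipad = 37 d8 36 36 36 36 36.
Inner input = 37 d8 36 36 36 36 36 ∥ 67 6a.
Inner hash: sum = 55+216+54+54+54+54+54+103+106 = 750 → 02 ee.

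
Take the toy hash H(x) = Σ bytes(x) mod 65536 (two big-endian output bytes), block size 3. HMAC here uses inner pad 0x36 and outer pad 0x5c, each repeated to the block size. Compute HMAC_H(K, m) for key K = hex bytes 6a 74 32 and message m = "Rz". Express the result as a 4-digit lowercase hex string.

013b

Key hex bytes 6a 74 32 is exactly B = 3 bytes: K' = 6a 74 32.
K' ⊕ ipad = 5c 42 04.  K' ⊕ opad = 36 28 6e.
Inner input = (K'⊕ipad) ∥ m = 5c 42 04 ∥ 52 7a.
Inner hash: sum = 92+66+4+82+122 = 366 → 01 6e.
Outer input = (K'⊕opad) ∥ inner = 36 28 6e ∥ 01 6e.
Outer hash (tag): sum = 54+40+110+1+110 = 315 → 01 3b.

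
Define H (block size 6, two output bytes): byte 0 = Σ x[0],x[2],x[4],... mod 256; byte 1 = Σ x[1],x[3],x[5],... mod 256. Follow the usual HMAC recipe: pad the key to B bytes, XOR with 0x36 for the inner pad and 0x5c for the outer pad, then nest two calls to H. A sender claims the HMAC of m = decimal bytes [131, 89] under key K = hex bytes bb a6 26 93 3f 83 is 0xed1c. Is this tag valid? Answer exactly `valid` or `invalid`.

invalid

Key hex bytes bb a6 26 93 3f 83 is exactly B = 6 bytes: K' = bb a6 26 93 3f 83.
K' ⊕ ipad = 8d 90 10 a5 09 b5; K' ⊕ opad = e7 fa 7a cf 63 df.
Inner hash: even-index sum = 297 mod 256 = 41; odd-index sum = 579 mod 256 = 67 → 29 43.
Outer hash (recomputed tag): even-index sum = 493 mod 256 = 237; odd-index sum = 747 mod 256 = 235 → ed eb.
Recomputed tag = edeb; claimed = ed1c → mismatch.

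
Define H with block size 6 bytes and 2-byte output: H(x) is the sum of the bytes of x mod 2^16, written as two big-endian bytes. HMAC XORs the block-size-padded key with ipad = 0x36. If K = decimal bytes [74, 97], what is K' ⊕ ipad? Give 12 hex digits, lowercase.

Key decimal bytes [74, 97] = 4a 61 is 2 bytes ≤ B = 6; zero-pad to 6 bytes: K' = 4a 61 00 00 00 00.
XOR each byte with 0x36: 4a⊕36=7c, 61⊕36=57, 00⊕36=36, 00⊕36=36, 00⊕36=36, 00⊕36=36.

7c5736363636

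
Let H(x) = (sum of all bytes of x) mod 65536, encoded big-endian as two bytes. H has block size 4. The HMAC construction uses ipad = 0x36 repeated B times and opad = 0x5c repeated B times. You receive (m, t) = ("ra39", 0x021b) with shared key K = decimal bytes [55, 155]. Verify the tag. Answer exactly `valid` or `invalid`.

invalid

Key decimal bytes [55, 155] = 37 9b is 2 bytes ≤ B = 4; zero-pad to 4 bytes: K' = 37 9b 00 00.
K' ⊕ ipad = 01 ad 36 36; K' ⊕ opad = 6b c7 5c 5c.
Inner hash: sum = 1+173+54+54+114+97+51+57 = 601 → 02 59.
Outer hash (recomputed tag): sum = 107+199+92+92+2+89 = 581 → 02 45.
Recomputed tag = 0245; claimed = 021b → mismatch.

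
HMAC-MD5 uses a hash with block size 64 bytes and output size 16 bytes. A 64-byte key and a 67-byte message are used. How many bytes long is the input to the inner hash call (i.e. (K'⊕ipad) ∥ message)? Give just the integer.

Key is 64 ≤ 64 bytes, zero-padded: |K'| = 64.
Inner input = (K'⊕ipad) ∥ m → 64 + 67 = 131 bytes.

131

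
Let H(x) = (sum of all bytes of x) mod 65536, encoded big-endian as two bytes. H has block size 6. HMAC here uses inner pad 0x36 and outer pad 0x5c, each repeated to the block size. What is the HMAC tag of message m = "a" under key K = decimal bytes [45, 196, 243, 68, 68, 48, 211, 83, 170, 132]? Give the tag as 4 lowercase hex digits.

Key decimal bytes [45, 196, 243, 68, 68, 48, 211, 83, 170, 132] = 2d c4 f3 44 44 30 d3 53 aa 84 is 10 bytes > B = 6, so hash it first: H(key) = 04 f0, then zero-pad to 6 bytes: K' = 04 f0 00 00 00 00.
K' ⊕ ipad = 32 c6 36 36 36 36.  K' ⊕ opad = 58 ac 5c 5c 5c 5c.
Inner input = (K'⊕ipad) ∥ m = 32 c6 36 36 36 36 ∥ 61.
Inner hash: sum = 50+198+54+54+54+54+97 = 561 → 02 31.
Outer input = (K'⊕opad) ∥ inner = 58 ac 5c 5c 5c 5c ∥ 02 31.
Outer hash (tag): sum = 88+172+92+92+92+92+2+49 = 679 → 02 a7.

02a7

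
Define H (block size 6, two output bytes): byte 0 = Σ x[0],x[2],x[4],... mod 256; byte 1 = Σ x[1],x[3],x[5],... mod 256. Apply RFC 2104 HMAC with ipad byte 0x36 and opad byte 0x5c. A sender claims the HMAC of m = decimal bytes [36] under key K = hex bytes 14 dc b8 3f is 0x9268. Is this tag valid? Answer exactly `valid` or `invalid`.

Key hex bytes 14 dc b8 3f is 4 bytes ≤ B = 6; zero-pad to 6 bytes: K' = 14 dc b8 3f 00 00.
K' ⊕ ipad = 22 ea 8e 09 36 36; K' ⊕ opad = 48 80 e4 63 5c 5c.
Inner hash: even-index sum = 266 mod 256 = 10; odd-index sum = 297 mod 256 = 41 → 0a 29.
Outer hash (recomputed tag): even-index sum = 402 mod 256 = 146; odd-index sum = 360 mod 256 = 104 → 92 68.
Recomputed tag = 9268; claimed = 9268 → match.

valid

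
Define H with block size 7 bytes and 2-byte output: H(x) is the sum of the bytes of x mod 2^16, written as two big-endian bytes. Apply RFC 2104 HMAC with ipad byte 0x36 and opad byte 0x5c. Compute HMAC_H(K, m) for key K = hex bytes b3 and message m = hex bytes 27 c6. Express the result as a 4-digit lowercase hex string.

Key hex bytes b3 is 1 byte ≤ B = 7; zero-pad to 7 bytes: K' = b3 00 00 00 00 00 00.
K' ⊕ ipad = 85 36 36 36 36 36 36.  K' ⊕ opad = ef 5c 5c 5c 5c 5c 5c.
Inner input = (K'⊕ipad) ∥ m = 85 36 36 36 36 36 36 ∥ 27 c6.
Inner hash: sum = 133+54+54+54+54+54+54+39+198 = 694 → 02 b6.
Outer input = (K'⊕opad) ∥ inner = ef 5c 5c 5c 5c 5c 5c ∥ 02 b6.
Outer hash (tag): sum = 239+92+92+92+92+92+92+2+182 = 975 → 03 cf.

03cf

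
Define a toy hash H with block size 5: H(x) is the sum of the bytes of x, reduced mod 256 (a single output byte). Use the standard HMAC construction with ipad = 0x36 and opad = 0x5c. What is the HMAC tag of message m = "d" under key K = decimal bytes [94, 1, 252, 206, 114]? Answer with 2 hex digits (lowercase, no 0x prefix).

c8

Key decimal bytes [94, 1, 252, 206, 114] = 5e 01 fc ce 72 is exactly B = 5 bytes: K' = 5e 01 fc ce 72.
K' ⊕ ipad = 68 37 ca f8 44.  K' ⊕ opad = 02 5d a0 92 2e.
Inner input = (K'⊕ipad) ∥ m = 68 37 ca f8 44 ∥ 64.
Inner hash: sum = 104+55+202+248+68+100 = 777; mod 256 = 9 → 09.
Outer input = (K'⊕opad) ∥ inner = 02 5d a0 92 2e ∥ 09.
Outer hash (tag): sum = 2+93+160+146+46+9 = 456; mod 256 = 200 → c8.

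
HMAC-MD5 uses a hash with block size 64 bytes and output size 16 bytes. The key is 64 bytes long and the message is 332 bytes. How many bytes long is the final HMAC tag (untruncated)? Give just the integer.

16

The tag is one MD5 digest: 16 bytes.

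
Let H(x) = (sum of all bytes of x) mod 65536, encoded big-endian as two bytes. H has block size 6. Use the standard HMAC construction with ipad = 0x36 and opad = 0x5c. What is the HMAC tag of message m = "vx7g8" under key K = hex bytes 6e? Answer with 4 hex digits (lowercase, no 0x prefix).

Key hex bytes 6e is 1 byte ≤ B = 6; zero-pad to 6 bytes: K' = 6e 00 00 00 00 00.
K' ⊕ ipad = 58 36 36 36 36 36.  K' ⊕ opad = 32 5c 5c 5c 5c 5c.
Inner input = (K'⊕ipad) ∥ m = 58 36 36 36 36 36 ∥ 76 78 37 67 38.
Inner hash: sum = 88+54+54+54+54+54+118+120+55+103+56 = 810 → 03 2a.
Outer input = (K'⊕opad) ∥ inner = 32 5c 5c 5c 5c 5c ∥ 03 2a.
Outer hash (tag): sum = 50+92+92+92+92+92+3+42 = 555 → 02 2b.

022b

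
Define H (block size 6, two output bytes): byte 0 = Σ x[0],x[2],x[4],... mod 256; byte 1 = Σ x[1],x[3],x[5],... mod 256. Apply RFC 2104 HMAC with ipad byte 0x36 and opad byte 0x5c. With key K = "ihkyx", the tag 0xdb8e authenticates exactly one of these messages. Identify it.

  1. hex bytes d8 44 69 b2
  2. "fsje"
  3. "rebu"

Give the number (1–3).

Key "ihkyx" = 69 68 6b 79 78 is 5 bytes ≤ B = 6; zero-pad to 6 bytes: K' = 69 68 6b 79 78 00.
K' ⊕ ipad = 5f 5e 5d 4f 4e 36; K' ⊕ opad = 35 34 37 25 24 5c.
m1: inner = H(5f 5e 5d 4f 4e 36 d8 44 69 b2) = 4b d9; tag = H(35 34 37 25 24 5c 4b d9) = db8e ← matches
m2: inner = H(5f 5e 5d 4f 4e 36 66 73 6a 65) = da bb; tag = H(35 34 37 25 24 5c da bb) = 6a70
m3: inner = H(5f 5e 5d 4f 4e 36 72 65 62 75) = de bd; tag = H(35 34 37 25 24 5c de bd) = 6e72

1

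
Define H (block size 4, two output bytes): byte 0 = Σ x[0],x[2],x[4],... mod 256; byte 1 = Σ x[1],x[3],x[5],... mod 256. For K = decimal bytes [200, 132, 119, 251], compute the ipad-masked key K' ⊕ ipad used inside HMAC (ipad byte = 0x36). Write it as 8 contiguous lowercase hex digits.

Key decimal bytes [200, 132, 119, 251] = c8 84 77 fb is exactly B = 4 bytes: K' = c8 84 77 fb.
XOR each byte with 0x36: c8⊕36=fe, 84⊕36=b2, 77⊕36=41, fb⊕36=cd.

feb241cd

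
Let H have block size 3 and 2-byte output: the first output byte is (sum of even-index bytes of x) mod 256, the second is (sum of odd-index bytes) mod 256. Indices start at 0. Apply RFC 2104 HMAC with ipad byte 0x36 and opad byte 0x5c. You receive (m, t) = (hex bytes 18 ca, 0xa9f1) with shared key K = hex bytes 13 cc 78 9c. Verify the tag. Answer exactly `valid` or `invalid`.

valid

Key hex bytes 13 cc 78 9c is 4 bytes > B = 3, so hash it first: H(key) = 8b 68, then zero-pad to 3 bytes: K' = 8b 68 00.
K' ⊕ ipad = bd 5e 36; K' ⊕ opad = d7 34 5c.
Inner hash: even-index sum = 445 mod 256 = 189; odd-index sum = 118 mod 256 = 118 → bd 76.
Outer hash (recomputed tag): even-index sum = 425 mod 256 = 169; odd-index sum = 241 mod 256 = 241 → a9 f1.
Recomputed tag = a9f1; claimed = a9f1 → match.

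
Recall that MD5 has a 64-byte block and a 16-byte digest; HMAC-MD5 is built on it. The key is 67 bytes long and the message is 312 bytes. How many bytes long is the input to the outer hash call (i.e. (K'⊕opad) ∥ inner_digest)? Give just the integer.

Key is 67 > 64 bytes, so it is hashed to 16 bytes then zero-padded to 64: |K'| = 64.
Outer input = (K'⊕opad) ∥ H(inner) → 64 + 16 = 80 bytes.

80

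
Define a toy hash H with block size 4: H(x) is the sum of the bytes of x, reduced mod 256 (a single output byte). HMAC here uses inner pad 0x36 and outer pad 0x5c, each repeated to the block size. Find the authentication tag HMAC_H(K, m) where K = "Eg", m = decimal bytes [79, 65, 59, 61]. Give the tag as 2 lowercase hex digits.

44

Key "Eg" = 45 67 is 2 bytes ≤ B = 4; zero-pad to 4 bytes: K' = 45 67 00 00.
K' ⊕ ipad = 73 51 36 36.  K' ⊕ opad = 19 3b 5c 5c.
Inner input = (K'⊕ipad) ∥ m = 73 51 36 36 ∥ 4f 41 3b 3d.
Inner hash: sum = 115+81+54+54+79+65+59+61 = 568; mod 256 = 56 → 38.
Outer input = (K'⊕opad) ∥ inner = 19 3b 5c 5c ∥ 38.
Outer hash (tag): sum = 25+59+92+92+56 = 324; mod 256 = 68 → 44.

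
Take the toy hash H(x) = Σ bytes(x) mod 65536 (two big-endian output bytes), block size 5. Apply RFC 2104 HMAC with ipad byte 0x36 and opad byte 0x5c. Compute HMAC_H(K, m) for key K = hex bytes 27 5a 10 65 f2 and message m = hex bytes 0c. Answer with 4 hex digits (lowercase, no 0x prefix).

027b

Key hex bytes 27 5a 10 65 f2 is exactly B = 5 bytes: K' = 27 5a 10 65 f2.
K' ⊕ ipad = 11 6c 26 53 c4.  K' ⊕ opad = 7b 06 4c 39 ae.
Inner input = (K'⊕ipad) ∥ m = 11 6c 26 53 c4 ∥ 0c.
Inner hash: sum = 17+108+38+83+196+12 = 454 → 01 c6.
Outer input = (K'⊕opad) ∥ inner = 7b 06 4c 39 ae ∥ 01 c6.
Outer hash (tag): sum = 123+6+76+57+174+1+198 = 635 → 02 7b.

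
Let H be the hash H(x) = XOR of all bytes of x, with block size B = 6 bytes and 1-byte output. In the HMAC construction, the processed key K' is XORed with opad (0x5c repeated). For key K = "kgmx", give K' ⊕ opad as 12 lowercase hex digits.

373b31245c5c

Key "kgmx" = 6b 67 6d 78 is 4 bytes ≤ B = 6; zero-pad to 6 bytes: K' = 6b 67 6d 78 00 00.
XOR each byte with 0x5c: 6b⊕5c=37, 67⊕5c=3b, 6d⊕5c=31, 78⊕5c=24, 00⊕5c=5c, 00⊕5c=5c.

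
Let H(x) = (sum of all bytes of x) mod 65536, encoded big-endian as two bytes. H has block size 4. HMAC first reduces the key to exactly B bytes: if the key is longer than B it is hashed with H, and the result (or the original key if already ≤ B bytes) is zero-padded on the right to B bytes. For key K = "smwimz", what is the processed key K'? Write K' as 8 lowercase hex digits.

02a70000

|K| = 6 > B = 4, so first hash the key.
H(K): sum = 115+109+119+105+109+122 = 679 → 02 a7.
Zero-pad H(K) = 02 a7 to 4 bytes: K' = 02 a7 00 00.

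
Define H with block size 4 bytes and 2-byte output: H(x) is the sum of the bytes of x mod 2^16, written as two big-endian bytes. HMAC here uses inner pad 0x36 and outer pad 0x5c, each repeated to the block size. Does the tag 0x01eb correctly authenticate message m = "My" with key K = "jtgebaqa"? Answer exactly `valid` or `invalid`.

Key "jtgebaqa" = 6a 74 67 65 62 61 71 61 is 8 bytes > B = 4, so hash it first: H(key) = 03 3f, then zero-pad to 4 bytes: K' = 03 3f 00 00.
K' ⊕ ipad = 35 09 36 36; K' ⊕ opad = 5f 63 5c 5c.
Inner hash: sum = 53+9+54+54+77+121 = 368 → 01 70.
Outer hash (recomputed tag): sum = 95+99+92+92+1+112 = 491 → 01 eb.
Recomputed tag = 01eb; claimed = 01eb → match.

valid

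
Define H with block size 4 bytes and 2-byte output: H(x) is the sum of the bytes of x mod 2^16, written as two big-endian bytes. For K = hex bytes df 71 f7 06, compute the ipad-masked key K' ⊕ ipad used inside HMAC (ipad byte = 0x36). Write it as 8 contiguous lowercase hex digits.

Key hex bytes df 71 f7 06 is exactly B = 4 bytes: K' = df 71 f7 06.
XOR each byte with 0x36: df⊕36=e9, 71⊕36=47, f7⊕36=c1, 06⊕36=30.

e947c130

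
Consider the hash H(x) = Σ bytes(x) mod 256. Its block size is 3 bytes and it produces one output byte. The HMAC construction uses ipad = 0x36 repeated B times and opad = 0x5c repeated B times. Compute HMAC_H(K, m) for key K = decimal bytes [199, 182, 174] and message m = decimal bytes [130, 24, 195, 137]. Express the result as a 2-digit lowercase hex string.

Key decimal bytes [199, 182, 174] = c7 b6 ae is exactly B = 3 bytes: K' = c7 b6 ae.
K' ⊕ ipad = f1 80 98.  K' ⊕ opad = 9b ea f2.
Inner input = (K'⊕ipad) ∥ m = f1 80 98 ∥ 82 18 c3 89.
Inner hash: sum = 241+128+152+130+24+195+137 = 1007; mod 256 = 239 → ef.
Outer input = (K'⊕opad) ∥ inner = 9b ea f2 ∥ ef.
Outer hash (tag): sum = 155+234+242+239 = 870; mod 256 = 102 → 66.

66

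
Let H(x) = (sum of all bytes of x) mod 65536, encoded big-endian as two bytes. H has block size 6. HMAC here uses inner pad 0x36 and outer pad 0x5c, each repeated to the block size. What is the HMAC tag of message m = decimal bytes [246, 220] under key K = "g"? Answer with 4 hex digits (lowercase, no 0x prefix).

Key "g" = 67 is 1 byte ≤ B = 6; zero-pad to 6 bytes: K' = 67 00 00 00 00 00.
K' ⊕ ipad = 51 36 36 36 36 36.  K' ⊕ opad = 3b 5c 5c 5c 5c 5c.
Inner input = (K'⊕ipad) ∥ m = 51 36 36 36 36 36 ∥ f6 dc.
Inner hash: sum = 81+54+54+54+54+54+246+220 = 817 → 03 31.
Outer input = (K'⊕opad) ∥ inner = 3b 5c 5c 5c 5c 5c ∥ 03 31.
Outer hash (tag): sum = 59+92+92+92+92+92+3+49 = 571 → 02 3b.

023b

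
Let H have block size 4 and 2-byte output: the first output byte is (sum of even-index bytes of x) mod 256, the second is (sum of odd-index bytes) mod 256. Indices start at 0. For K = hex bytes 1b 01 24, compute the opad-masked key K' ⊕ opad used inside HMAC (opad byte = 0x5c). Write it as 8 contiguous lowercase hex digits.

Key hex bytes 1b 01 24 is 3 bytes ≤ B = 4; zero-pad to 4 bytes: K' = 1b 01 24 00.
XOR each byte with 0x5c: 1b⊕5c=47, 01⊕5c=5d, 24⊕5c=78, 00⊕5c=5c.

475d785c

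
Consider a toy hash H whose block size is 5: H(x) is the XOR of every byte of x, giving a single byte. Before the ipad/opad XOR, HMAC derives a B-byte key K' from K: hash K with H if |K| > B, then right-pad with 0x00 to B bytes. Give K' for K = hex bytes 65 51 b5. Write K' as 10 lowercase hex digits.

Key hex bytes 65 51 b5 is 3 bytes ≤ B = 5; zero-pad to 5 bytes: K' = 65 51 b5 00 00.

6551b50000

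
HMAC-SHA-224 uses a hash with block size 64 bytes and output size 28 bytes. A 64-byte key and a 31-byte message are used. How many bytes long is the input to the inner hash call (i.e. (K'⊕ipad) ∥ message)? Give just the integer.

95

Key is 64 ≤ 64 bytes, zero-padded: |K'| = 64.
Inner input = (K'⊕ipad) ∥ m → 64 + 31 = 95 bytes.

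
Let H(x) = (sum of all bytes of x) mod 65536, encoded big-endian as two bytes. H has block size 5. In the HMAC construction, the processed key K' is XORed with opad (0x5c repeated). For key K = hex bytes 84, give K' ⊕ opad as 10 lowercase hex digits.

d85c5c5c5c

Key hex bytes 84 is 1 byte ≤ B = 5; zero-pad to 5 bytes: K' = 84 00 00 00 00.
XOR each byte with 0x5c: 84⊕5c=d8, 00⊕5c=5c, 00⊕5c=5c, 00⊕5c=5c, 00⊕5c=5c.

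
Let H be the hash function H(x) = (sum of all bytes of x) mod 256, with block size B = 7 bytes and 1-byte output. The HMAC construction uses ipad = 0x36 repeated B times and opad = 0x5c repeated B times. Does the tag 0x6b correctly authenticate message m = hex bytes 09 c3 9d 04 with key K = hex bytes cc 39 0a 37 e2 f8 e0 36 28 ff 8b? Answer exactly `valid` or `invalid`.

valid

Key hex bytes cc 39 0a 37 e2 f8 e0 36 28 ff 8b is 11 bytes > B = 7, so hash it first: H(key) = e8, then zero-pad to 7 bytes: K' = e8 00 00 00 00 00 00.
K' ⊕ ipad = de 36 36 36 36 36 36; K' ⊕ opad = b4 5c 5c 5c 5c 5c 5c.
Inner hash: sum = 222+54+54+54+54+54+54+9+195+157+4 = 911; mod 256 = 143 → 8f.
Outer hash (recomputed tag): sum = 180+92+92+92+92+92+92+143 = 875; mod 256 = 107 → 6b.
Recomputed tag = 6b; claimed = 6b → match.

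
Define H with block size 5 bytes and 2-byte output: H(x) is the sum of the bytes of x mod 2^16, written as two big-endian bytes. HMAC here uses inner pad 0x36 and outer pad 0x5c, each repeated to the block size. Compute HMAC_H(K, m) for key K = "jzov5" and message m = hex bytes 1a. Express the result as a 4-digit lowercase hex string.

Key "jzov5" = 6a 7a 6f 76 35 is exactly B = 5 bytes: K' = 6a 7a 6f 76 35.
K' ⊕ ipad = 5c 4c 59 40 03.  K' ⊕ opad = 36 26 33 2a 69.
Inner input = (K'⊕ipad) ∥ m = 5c 4c 59 40 03 ∥ 1a.
Inner hash: sum = 92+76+89+64+3+26 = 350 → 01 5e.
Outer input = (K'⊕opad) ∥ inner = 36 26 33 2a 69 ∥ 01 5e.
Outer hash (tag): sum = 54+38+51+42+105+1+94 = 385 → 01 81.

0181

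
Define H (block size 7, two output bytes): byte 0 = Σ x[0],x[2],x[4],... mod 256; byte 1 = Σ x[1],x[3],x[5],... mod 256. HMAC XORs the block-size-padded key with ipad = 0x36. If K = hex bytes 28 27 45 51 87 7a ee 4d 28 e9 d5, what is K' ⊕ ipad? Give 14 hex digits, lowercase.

Key hex bytes 28 27 45 51 87 7a ee 4d 28 e9 d5 is 11 bytes > B = 7, so hash it first: H(key) = df 28, then zero-pad to 7 bytes: K' = df 28 00 00 00 00 00.
XOR each byte with 0x36: df⊕36=e9, 28⊕36=1e, 00⊕36=36, 00⊕36=36, 00⊕36=36, 00⊕36=36, 00⊕36=36.

e91e3636363636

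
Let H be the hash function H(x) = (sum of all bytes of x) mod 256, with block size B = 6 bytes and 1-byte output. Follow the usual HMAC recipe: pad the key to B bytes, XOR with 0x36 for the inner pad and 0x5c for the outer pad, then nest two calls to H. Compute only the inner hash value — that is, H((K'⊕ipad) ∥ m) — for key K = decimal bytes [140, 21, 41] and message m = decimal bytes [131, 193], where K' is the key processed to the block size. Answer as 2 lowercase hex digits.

e2

Key decimal bytes [140, 21, 41] = 8c 15 29 is 3 bytes ≤ B = 6; zero-pad to 6 bytes: K' = 8c 15 29 00 00 00.
K' ⊕ ipad = ba 23 1f 36 36 36.
Inner input = ba 23 1f 36 36 36 ∥ 83 c1.
Inner hash: sum = 186+35+31+54+54+54+131+193 = 738; mod 256 = 226 → e2.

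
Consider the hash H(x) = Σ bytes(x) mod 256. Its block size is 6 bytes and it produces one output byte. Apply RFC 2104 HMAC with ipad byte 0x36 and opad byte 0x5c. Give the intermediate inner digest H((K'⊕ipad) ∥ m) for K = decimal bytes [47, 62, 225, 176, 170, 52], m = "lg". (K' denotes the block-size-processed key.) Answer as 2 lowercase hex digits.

ef

Key decimal bytes [47, 62, 225, 176, 170, 52] = 2f 3e e1 b0 aa 34 is exactly B = 6 bytes: K' = 2f 3e e1 b0 aa 34.
K' ⊕ ipad = 19 08 d7 86 9c 02.
Inner input = 19 08 d7 86 9c 02 ∥ 6c 67.
Inner hash: sum = 25+8+215+134+156+2+108+103 = 751; mod 256 = 239 → ef.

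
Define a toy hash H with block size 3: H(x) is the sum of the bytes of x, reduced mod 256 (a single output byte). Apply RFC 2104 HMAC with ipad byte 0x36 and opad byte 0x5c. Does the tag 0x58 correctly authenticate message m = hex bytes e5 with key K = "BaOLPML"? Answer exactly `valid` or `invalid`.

invalid

Key "BaOLPML" = 42 61 4f 4c 50 4d 4c is 7 bytes > B = 3, so hash it first: H(key) = 27, then zero-pad to 3 bytes: K' = 27 00 00.
K' ⊕ ipad = 11 36 36; K' ⊕ opad = 7b 5c 5c.
Inner hash: sum = 17+54+54+229 = 354; mod 256 = 98 → 62.
Outer hash (recomputed tag): sum = 123+92+92+98 = 405; mod 256 = 149 → 95.
Recomputed tag = 95; claimed = 58 → mismatch.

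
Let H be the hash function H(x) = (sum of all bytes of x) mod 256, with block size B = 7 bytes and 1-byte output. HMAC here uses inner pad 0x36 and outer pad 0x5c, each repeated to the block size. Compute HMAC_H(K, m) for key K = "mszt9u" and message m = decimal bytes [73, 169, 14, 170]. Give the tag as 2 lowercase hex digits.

f8

Key "mszt9u" = 6d 73 7a 74 39 75 is 6 bytes ≤ B = 7; zero-pad to 7 bytes: K' = 6d 73 7a 74 39 75 00.
K' ⊕ ipad = 5b 45 4c 42 0f 43 36.  K' ⊕ opad = 31 2f 26 28 65 29 5c.
Inner input = (K'⊕ipad) ∥ m = 5b 45 4c 42 0f 43 36 ∥ 49 a9 0e aa.
Inner hash: sum = 91+69+76+66+15+67+54+73+169+14+170 = 864; mod 256 = 96 → 60.
Outer input = (K'⊕opad) ∥ inner = 31 2f 26 28 65 29 5c ∥ 60.
Outer hash (tag): sum = 49+47+38+40+101+41+92+96 = 504; mod 256 = 248 → f8.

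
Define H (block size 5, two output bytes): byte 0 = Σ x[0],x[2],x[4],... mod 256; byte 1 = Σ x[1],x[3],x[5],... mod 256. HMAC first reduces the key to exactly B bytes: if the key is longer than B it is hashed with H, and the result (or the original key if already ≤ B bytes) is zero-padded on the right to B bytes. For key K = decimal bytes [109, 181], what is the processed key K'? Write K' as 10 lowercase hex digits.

Key decimal bytes [109, 181] = 6d b5 is 2 bytes ≤ B = 5; zero-pad to 5 bytes: K' = 6d b5 00 00 00.

6db5000000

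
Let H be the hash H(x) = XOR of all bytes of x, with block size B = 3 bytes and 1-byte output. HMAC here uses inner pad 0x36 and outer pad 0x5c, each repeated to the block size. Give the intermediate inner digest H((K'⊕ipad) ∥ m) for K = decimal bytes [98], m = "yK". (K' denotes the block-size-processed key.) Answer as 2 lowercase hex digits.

Key decimal bytes [98] = 62 is 1 byte ≤ B = 3; zero-pad to 3 bytes: K' = 62 00 00.
K' ⊕ ipad = 54 36 36.
Inner input = 54 36 36 ∥ 79 4b.
Inner hash: XOR 54⊕36⊕36⊕79⊕4b = 66.

66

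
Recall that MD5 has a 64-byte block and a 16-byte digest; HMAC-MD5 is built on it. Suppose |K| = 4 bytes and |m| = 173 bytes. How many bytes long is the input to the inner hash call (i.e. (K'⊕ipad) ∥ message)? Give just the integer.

237

Key is 4 ≤ 64 bytes, zero-padded: |K'| = 64.
Inner input = (K'⊕ipad) ∥ m → 64 + 173 = 237 bytes.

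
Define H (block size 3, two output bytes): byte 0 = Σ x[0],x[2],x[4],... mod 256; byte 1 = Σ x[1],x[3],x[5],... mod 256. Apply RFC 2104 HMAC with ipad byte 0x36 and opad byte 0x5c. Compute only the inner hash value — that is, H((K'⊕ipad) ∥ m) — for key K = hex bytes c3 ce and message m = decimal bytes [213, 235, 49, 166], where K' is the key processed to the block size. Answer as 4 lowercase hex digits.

Key hex bytes c3 ce is 2 bytes ≤ B = 3; zero-pad to 3 bytes: K' = c3 ce 00.
K' ⊕ ipad = f5 f8 36.
Inner input = f5 f8 36 ∥ d5 eb 31 a6.
Inner hash: even-index sum = 700 mod 256 = 188; odd-index sum = 510 mod 256 = 254 → bc fe.

bcfe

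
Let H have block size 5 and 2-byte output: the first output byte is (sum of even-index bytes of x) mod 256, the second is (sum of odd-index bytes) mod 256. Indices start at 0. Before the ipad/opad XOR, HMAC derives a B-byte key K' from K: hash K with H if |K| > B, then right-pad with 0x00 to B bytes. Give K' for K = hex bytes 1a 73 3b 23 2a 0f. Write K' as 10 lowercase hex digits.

7fa5000000

|K| = 6 > B = 5, so first hash the key.
H(K): even-index sum = 127 mod 256 = 127; odd-index sum = 165 mod 256 = 165 → 7f a5.
Zero-pad H(K) = 7f a5 to 5 bytes: K' = 7f a5 00 00 00.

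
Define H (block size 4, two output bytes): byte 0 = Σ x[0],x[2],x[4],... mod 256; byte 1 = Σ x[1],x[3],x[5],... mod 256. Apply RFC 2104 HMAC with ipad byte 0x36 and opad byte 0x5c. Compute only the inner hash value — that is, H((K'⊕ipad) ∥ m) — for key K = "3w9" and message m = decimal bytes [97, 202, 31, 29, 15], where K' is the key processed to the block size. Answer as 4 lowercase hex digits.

a35e

Key "3w9" = 33 77 39 is 3 bytes ≤ B = 4; zero-pad to 4 bytes: K' = 33 77 39 00.
K' ⊕ ipad = 05 41 0f 36.
Inner input = 05 41 0f 36 ∥ 61 ca 1f 1d 0f.
Inner hash: even-index sum = 163 mod 256 = 163; odd-index sum = 350 mod 256 = 94 → a3 5e.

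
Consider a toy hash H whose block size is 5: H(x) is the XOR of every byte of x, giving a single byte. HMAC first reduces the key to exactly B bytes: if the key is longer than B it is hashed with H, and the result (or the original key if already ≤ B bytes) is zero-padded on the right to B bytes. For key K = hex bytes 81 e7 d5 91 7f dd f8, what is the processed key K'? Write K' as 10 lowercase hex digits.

7800000000

|K| = 7 > B = 5, so first hash the key.
H(K): XOR 81⊕e7⊕d5⊕91⊕7f⊕dd⊕f8 = 78.
Zero-pad H(K) = 78 to 5 bytes: K' = 78 00 00 00 00.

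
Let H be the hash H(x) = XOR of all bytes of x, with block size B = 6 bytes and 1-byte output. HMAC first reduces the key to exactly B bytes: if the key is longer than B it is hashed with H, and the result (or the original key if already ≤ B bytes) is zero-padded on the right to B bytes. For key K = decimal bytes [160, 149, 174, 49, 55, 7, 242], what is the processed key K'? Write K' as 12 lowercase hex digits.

|K| = 7 > B = 6, so first hash the key.
H(K): XOR a0⊕95⊕ae⊕31⊕37⊕07⊕f2 = 68.
Zero-pad H(K) = 68 to 6 bytes: K' = 68 00 00 00 00 00.

680000000000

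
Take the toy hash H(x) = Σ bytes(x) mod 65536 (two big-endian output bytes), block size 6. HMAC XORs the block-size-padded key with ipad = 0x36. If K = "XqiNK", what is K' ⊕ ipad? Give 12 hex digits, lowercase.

6e475f787d36

Key "XqiNK" = 58 71 69 4e 4b is 5 bytes ≤ B = 6; zero-pad to 6 bytes: K' = 58 71 69 4e 4b 00.
XOR each byte with 0x36: 58⊕36=6e, 71⊕36=47, 69⊕36=5f, 4e⊕36=78, 4b⊕36=7d, 00⊕36=36.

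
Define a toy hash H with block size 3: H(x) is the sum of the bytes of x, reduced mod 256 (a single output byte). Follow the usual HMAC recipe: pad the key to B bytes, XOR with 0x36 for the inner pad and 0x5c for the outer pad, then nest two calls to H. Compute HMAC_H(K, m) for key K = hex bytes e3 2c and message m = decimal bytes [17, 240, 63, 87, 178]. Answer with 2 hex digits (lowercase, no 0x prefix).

Key hex bytes e3 2c is 2 bytes ≤ B = 3; zero-pad to 3 bytes: K' = e3 2c 00.
K' ⊕ ipad = d5 1a 36.  K' ⊕ opad = bf 70 5c.
Inner input = (K'⊕ipad) ∥ m = d5 1a 36 ∥ 11 f0 3f 57 b2.
Inner hash: sum = 213+26+54+17+240+63+87+178 = 878; mod 256 = 110 → 6e.
Outer input = (K'⊕opad) ∥ inner = bf 70 5c ∥ 6e.
Outer hash (tag): sum = 191+112+92+110 = 505; mod 256 = 249 → f9.

f9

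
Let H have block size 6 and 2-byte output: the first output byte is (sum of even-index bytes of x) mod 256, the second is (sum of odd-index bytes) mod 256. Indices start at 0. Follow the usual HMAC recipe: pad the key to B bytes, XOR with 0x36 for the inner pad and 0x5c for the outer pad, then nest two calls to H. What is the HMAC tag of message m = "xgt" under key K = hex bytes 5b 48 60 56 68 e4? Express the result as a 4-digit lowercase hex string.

Key hex bytes 5b 48 60 56 68 e4 is exactly B = 6 bytes: K' = 5b 48 60 56 68 e4.
K' ⊕ ipad = 6d 7e 56 60 5e d2.  K' ⊕ opad = 07 14 3c 0a 34 b8.
Inner input = (K'⊕ipad) ∥ m = 6d 7e 56 60 5e d2 ∥ 78 67 74.
Inner hash: even-index sum = 525 mod 256 = 13; odd-index sum = 535 mod 256 = 23 → 0d 17.
Outer input = (K'⊕opad) ∥ inner = 07 14 3c 0a 34 b8 ∥ 0d 17.
Outer hash (tag): even-index sum = 132 mod 256 = 132; odd-index sum = 237 mod 256 = 237 → 84 ed.

84ed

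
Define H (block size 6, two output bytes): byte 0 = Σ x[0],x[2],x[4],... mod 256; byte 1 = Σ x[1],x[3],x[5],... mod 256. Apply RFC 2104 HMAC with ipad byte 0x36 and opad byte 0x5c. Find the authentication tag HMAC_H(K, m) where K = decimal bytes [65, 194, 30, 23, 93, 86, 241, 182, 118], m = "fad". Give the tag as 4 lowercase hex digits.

Key decimal bytes [65, 194, 30, 23, 93, 86, 241, 182, 118] = 41 c2 1e 17 5d 56 f1 b6 76 is 9 bytes > B = 6, so hash it first: H(key) = 23 e5, then zero-pad to 6 bytes: K' = 23 e5 00 00 00 00.
K' ⊕ ipad = 15 d3 36 36 36 36.  K' ⊕ opad = 7f b9 5c 5c 5c 5c.
Inner input = (K'⊕ipad) ∥ m = 15 d3 36 36 36 36 ∥ 66 61 64.
Inner hash: even-index sum = 331 mod 256 = 75; odd-index sum = 416 mod 256 = 160 → 4b a0.
Outer input = (K'⊕opad) ∥ inner = 7f b9 5c 5c 5c 5c ∥ 4b a0.
Outer hash (tag): even-index sum = 386 mod 256 = 130; odd-index sum = 529 mod 256 = 17 → 82 11.

8211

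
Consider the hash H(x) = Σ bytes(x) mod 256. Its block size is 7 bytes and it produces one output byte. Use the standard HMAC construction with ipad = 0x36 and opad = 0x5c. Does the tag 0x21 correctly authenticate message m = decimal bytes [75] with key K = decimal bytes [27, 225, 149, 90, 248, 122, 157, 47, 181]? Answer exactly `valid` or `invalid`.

Key decimal bytes [27, 225, 149, 90, 248, 122, 157, 47, 181] = 1b e1 95 5a f8 7a 9d 2f b5 is 9 bytes > B = 7, so hash it first: H(key) = de, then zero-pad to 7 bytes: K' = de 00 00 00 00 00 00.
K' ⊕ ipad = e8 36 36 36 36 36 36; K' ⊕ opad = 82 5c 5c 5c 5c 5c 5c.
Inner hash: sum = 232+54+54+54+54+54+54+75 = 631; mod 256 = 119 → 77.
Outer hash (recomputed tag): sum = 130+92+92+92+92+92+92+119 = 801; mod 256 = 33 → 21.
Recomputed tag = 21; claimed = 21 → match.

valid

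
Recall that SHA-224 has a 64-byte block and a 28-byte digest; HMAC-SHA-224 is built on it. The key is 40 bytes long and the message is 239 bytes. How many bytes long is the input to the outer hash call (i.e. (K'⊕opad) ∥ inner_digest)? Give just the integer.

Key is 40 ≤ 64 bytes, zero-padded: |K'| = 64.
Outer input = (K'⊕opad) ∥ H(inner) → 64 + 28 = 92 bytes.

92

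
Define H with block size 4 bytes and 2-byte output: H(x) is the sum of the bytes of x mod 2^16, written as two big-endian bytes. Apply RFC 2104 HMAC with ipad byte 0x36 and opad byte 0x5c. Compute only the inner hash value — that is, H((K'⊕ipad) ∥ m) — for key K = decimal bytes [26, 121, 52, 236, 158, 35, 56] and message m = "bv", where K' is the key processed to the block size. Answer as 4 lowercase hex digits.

0212

Key decimal bytes [26, 121, 52, 236, 158, 35, 56] = 1a 79 34 ec 9e 23 38 is 7 bytes > B = 4, so hash it first: H(key) = 02 ac, then zero-pad to 4 bytes: K' = 02 ac 00 00.
K' ⊕ ipad = 34 9a 36 36.
Inner input = 34 9a 36 36 ∥ 62 76.
Inner hash: sum = 52+154+54+54+98+118 = 530 → 02 12.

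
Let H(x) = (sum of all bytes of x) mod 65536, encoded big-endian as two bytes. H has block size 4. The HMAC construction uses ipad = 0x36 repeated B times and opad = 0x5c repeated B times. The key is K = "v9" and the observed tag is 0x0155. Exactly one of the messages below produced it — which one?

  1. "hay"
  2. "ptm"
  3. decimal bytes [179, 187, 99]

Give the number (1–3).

2

Key "v9" = 76 39 is 2 bytes ≤ B = 4; zero-pad to 4 bytes: K' = 76 39 00 00.
K' ⊕ ipad = 40 0f 36 36; K' ⊕ opad = 2a 65 5c 5c.
m1: inner = H(40 0f 36 36 68 61 79) = 01 fd; tag = H(2a 65 5c 5c 01 fd) = 0245
m2: inner = H(40 0f 36 36 70 74 6d) = 02 0c; tag = H(2a 65 5c 5c 02 0c) = 0155 ← matches
m3: inner = H(40 0f 36 36 b3 bb 63) = 02 8c; tag = H(2a 65 5c 5c 02 8c) = 01d5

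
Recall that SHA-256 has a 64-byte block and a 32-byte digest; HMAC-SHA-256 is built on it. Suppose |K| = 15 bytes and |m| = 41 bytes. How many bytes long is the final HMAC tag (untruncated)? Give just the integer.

32

The tag is one SHA-256 digest: 32 bytes.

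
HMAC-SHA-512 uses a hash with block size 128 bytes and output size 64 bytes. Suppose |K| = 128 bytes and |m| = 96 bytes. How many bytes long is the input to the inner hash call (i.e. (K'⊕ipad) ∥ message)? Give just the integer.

224

Key is 128 ≤ 128 bytes, zero-padded: |K'| = 128.
Inner input = (K'⊕ipad) ∥ m → 128 + 96 = 224 bytes.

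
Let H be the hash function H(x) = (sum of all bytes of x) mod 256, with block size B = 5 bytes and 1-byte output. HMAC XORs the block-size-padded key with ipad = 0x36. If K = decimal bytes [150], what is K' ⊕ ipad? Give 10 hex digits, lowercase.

a036363636

Key decimal bytes [150] = 96 is 1 byte ≤ B = 5; zero-pad to 5 bytes: K' = 96 00 00 00 00.
XOR each byte with 0x36: 96⊕36=a0, 00⊕36=36, 00⊕36=36, 00⊕36=36, 00⊕36=36.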